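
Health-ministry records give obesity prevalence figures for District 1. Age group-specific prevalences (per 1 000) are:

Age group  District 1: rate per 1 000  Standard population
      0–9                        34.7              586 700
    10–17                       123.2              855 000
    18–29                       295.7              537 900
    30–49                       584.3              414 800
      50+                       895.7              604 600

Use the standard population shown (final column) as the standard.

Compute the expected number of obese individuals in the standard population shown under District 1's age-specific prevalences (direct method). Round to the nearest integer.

Expected obese individuals = Σ (standard pop × age-specific rate ÷ 1 000)
= 586 700×34.7/1 000 + 855 000×123.2/1 000 + 537 900×295.7/1 000 + 414 800×584.3/1 000 + 604 600×895.7/1 000
= 20358.49 + 105336.00 + 159057.03 + 242367.64 + 541540.22 = 1068659.38.

1068659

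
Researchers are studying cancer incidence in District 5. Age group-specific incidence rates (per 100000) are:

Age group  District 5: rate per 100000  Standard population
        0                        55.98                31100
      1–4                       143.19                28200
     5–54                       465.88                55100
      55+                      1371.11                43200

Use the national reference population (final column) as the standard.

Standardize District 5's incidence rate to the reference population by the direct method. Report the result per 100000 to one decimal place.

Standard total = 157600; weights = 0.1973, 0.1789, 0.3496, 0.2741.
Standardized rate: 0.1973×55.98 + 0.1789×143.19 + 0.3496×465.88 + 0.2741×1371.11 = 575.3863 per 100000.

575.4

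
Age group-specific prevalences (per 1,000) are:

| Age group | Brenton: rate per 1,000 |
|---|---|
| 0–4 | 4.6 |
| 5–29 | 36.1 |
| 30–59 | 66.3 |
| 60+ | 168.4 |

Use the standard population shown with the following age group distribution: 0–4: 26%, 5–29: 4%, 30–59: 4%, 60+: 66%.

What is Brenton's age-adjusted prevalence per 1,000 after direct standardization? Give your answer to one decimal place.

116.4

Standard weights: 0.26, 0.04, 0.04, 0.66.
Standardized rate: 0.2600×4.6 + 0.0400×36.1 + 0.0400×66.3 + 0.6600×168.4 = 116.4360 per 1,000.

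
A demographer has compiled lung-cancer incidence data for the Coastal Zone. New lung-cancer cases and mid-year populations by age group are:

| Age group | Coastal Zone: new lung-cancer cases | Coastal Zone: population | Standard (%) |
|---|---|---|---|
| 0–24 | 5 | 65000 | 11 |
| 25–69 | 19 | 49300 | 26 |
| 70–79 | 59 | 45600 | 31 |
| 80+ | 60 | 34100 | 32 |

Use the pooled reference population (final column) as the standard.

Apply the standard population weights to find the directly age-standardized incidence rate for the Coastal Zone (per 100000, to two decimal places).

107.28

Age-specific rates per 100000 for the Coastal Zone: 7.69, 38.54, 129.39, 175.95.
Standard weights: 0.11, 0.26, 0.31, 0.32.
Standardized rate: 0.1100×7.69 + 0.2600×38.54 + 0.3100×129.39 + 0.3200×175.95 = 107.2811 per 100000.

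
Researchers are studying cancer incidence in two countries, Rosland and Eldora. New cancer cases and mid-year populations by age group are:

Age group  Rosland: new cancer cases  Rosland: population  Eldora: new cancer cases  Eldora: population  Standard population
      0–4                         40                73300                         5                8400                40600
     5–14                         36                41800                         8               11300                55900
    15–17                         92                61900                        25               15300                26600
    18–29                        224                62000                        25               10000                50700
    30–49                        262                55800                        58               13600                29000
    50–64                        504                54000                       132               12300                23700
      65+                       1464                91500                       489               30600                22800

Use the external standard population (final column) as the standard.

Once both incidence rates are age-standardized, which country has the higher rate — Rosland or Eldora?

Age-specific rates per 100000 for Rosland: 54.57, 86.12, 148.63, 361.29, 469.53, 933.33, 1600.00.
For Eldora: 59.52, 70.80, 163.40, 250.00, 426.47, 1073.17, 1598.04.
Standard total = 249300; weights = 0.1629, 0.2242, 0.1067, 0.2034, 0.1163, 0.0951, 0.0915.
Rosland: 0.1629×54.57 + 0.2242×86.12 + 0.1067×148.63 + 0.2034×361.29 + 0.1163×469.53 + 0.0951×933.33 + 0.0915×1600.00 = 407.2093 per 100000.
Eldora: 0.1629×59.52 + 0.2242×70.80 + 0.1067×163.40 + 0.2034×250.00 + 0.1163×426.47 + 0.0951×1073.17 + 0.0915×1598.04 = 391.6273 per 100000.
The crude rates (595.50 vs 731.03) would put Eldora higher, but that reflects its age composition; once standardized to a common age structure, Rosland has the higher underlying rate.

Rosland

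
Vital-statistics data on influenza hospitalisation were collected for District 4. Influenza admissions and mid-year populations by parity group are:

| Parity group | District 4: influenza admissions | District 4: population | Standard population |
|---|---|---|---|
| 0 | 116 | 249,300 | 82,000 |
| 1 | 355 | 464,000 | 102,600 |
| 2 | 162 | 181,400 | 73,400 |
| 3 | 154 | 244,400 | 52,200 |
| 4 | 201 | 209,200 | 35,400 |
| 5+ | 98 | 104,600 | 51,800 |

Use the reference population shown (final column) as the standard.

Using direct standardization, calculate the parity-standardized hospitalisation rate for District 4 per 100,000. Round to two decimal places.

Parity-specific rates per 100,000 for District 4: 46.53, 76.51, 89.31, 63.01, 96.08, 93.69.
Standard total = 397,400; weights = 0.2063, 0.2582, 0.1847, 0.1314, 0.0891, 0.1303.
Standardized rate: 0.2063×46.53 + 0.2582×76.51 + 0.1847×89.31 + 0.1314×63.01 + 0.0891×96.08 + 0.1303×93.69 = 74.8965 per 100,000.

74.90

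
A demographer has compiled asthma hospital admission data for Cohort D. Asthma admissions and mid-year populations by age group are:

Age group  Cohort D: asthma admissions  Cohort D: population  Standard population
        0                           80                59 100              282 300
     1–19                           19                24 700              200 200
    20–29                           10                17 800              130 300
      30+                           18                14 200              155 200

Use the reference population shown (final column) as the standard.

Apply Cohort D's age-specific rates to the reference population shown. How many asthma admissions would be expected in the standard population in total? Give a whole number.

Age-specific rates per 10 000 for Cohort D: 13.54, 7.69, 5.62, 12.68.
Expected asthma admissions = Σ (standard pop × age-specific rate ÷ 10 000)
= 282 300×13.54/10 000 + 200 200×7.69/10 000 + 130 300×5.62/10 000 + 155 200×12.68/10 000
= 382.13 + 154.00 + 73.20 + 196.73 = 806.07.

806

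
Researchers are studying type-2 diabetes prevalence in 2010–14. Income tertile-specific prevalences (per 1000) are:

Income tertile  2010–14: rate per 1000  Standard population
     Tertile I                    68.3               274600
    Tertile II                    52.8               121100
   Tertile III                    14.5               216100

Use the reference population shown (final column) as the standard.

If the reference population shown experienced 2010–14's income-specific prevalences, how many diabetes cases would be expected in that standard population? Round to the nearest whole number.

28283

Expected diabetes cases = Σ (standard pop × income-specific rate ÷ 1000)
= 274600×68.3/1000 + 121100×52.8/1000 + 216100×14.5/1000
= 18755.18 + 6394.08 + 3133.45 = 28282.71.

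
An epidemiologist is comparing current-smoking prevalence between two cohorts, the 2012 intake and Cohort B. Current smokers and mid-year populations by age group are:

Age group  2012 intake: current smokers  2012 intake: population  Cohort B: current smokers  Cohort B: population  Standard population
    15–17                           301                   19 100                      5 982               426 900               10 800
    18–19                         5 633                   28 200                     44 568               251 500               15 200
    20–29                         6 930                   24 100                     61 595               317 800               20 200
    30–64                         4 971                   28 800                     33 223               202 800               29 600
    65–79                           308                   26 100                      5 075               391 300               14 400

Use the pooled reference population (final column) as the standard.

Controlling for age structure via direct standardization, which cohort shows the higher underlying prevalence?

Age-specific rates per 1 000 for the 2012 intake: 15.759, 199.752, 287.552, 172.604, 11.801.
For Cohort B: 14.013, 177.209, 193.817, 163.821, 12.970.
Standard total = 90 200; weights = 0.1197, 0.1685, 0.2239, 0.3282, 0.1596.
The 2012 intake: 0.1197×15.759 + 0.1685×199.752 + 0.2239×287.552 + 0.3282×172.604 + 0.1596×11.801 = 158.4699 per 1 000.
Cohort B: 0.1197×14.013 + 0.1685×177.209 + 0.2239×193.817 + 0.3282×163.821 + 0.1596×12.970 = 130.7748 per 1 000.

2012 intake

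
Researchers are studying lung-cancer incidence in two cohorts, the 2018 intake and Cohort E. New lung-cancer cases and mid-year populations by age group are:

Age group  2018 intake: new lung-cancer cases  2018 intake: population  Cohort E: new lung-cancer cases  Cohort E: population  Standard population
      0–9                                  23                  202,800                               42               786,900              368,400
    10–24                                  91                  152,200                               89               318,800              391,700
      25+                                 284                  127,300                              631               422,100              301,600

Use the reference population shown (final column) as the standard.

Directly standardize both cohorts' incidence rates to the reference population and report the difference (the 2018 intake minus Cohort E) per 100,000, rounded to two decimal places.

34.75

Age-specific rates per 100,000 for the 2018 intake: 11.34, 59.79, 223.10.
For Cohort E: 5.34, 27.92, 149.49.
Standard total = 1,061,700; weights = 0.3470, 0.3689, 0.2841.
The 2018 intake: 0.3470×11.34 + 0.3689×59.79 + 0.2841×223.10 = 89.3691 per 100,000.
Cohort E: 0.3470×5.34 + 0.3689×27.92 + 0.2841×149.49 = 54.6179 per 100,000.
Difference = 89.3691 − 54.6179 = 34.7512.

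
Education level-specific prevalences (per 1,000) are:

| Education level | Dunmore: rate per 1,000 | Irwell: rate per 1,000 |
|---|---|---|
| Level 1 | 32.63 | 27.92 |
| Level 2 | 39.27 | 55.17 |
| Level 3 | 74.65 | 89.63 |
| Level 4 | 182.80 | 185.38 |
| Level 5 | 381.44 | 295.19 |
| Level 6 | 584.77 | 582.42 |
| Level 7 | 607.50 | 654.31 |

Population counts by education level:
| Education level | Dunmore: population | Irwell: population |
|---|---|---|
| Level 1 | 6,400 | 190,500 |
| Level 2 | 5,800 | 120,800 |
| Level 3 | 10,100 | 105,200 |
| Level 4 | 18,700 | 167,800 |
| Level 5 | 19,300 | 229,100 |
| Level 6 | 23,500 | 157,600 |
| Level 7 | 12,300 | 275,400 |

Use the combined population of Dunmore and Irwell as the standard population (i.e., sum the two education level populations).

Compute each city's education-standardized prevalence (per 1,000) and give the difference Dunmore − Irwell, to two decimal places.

3.79

Combined standard total = 1,342,500; weights = 0.1467, 0.0943, 0.0859, 0.1389, 0.1850, 0.1349, 0.2143.
Dunmore: 0.1467×32.63 + 0.0943×39.27 + 0.0859×74.65 + 0.1389×182.80 + 0.1850×381.44 + 0.1349×584.77 + 0.2143×607.50 = 319.9442 per 1,000.
Irwell: 0.1467×27.92 + 0.0943×55.17 + 0.0859×89.63 + 0.1389×185.38 + 0.1850×295.19 + 0.1349×582.42 + 0.2143×654.31 = 316.1535 per 1,000.
Difference = 319.9442 − 316.1535 = 3.7906.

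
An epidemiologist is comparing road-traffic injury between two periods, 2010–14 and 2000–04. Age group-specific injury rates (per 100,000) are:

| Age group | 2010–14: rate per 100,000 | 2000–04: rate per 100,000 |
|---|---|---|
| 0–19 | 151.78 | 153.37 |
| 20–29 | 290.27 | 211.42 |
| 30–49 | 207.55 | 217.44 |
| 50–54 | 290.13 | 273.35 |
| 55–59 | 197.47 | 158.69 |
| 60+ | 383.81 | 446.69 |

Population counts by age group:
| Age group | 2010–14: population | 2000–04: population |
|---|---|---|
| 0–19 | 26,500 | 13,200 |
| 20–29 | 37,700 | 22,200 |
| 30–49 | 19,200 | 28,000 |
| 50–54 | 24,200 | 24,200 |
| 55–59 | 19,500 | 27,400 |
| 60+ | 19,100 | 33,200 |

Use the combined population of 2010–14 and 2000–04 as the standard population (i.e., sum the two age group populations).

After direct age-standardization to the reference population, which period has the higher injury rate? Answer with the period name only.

Combined standard total = 294,400; weights = 0.1349, 0.2035, 0.1603, 0.1644, 0.1593, 0.1776.
2010–14: 0.1349×151.78 + 0.2035×290.27 + 0.1603×207.55 + 0.1644×290.13 + 0.1593×197.47 + 0.1776×383.81 = 260.1430 per 100,000.
2000–04: 0.1349×153.37 + 0.2035×211.42 + 0.1603×217.44 + 0.1644×273.35 + 0.1593×158.69 + 0.1776×446.69 = 248.1338 per 100,000.
The crude rates (254.12 vs 260.46) would put 2000–04 higher, but that reflects its age composition; once standardized to a common age structure, 2010–14 has the higher underlying rate.

2010–14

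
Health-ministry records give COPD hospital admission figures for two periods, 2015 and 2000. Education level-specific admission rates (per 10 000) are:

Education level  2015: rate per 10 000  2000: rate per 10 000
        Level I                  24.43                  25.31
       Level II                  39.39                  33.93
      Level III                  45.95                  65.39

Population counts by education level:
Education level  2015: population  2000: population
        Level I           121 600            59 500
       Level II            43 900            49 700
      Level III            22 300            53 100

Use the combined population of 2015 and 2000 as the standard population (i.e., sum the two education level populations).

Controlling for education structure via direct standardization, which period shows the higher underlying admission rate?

2000

Combined standard total = 350 100; weights = 0.5173, 0.2674, 0.2154.
2015: 0.5173×24.43 + 0.2674×39.39 + 0.2154×45.95 = 33.0643 per 10 000.
2000: 0.5173×25.31 + 0.2674×33.93 + 0.2154×65.39 = 36.2465 per 10 000.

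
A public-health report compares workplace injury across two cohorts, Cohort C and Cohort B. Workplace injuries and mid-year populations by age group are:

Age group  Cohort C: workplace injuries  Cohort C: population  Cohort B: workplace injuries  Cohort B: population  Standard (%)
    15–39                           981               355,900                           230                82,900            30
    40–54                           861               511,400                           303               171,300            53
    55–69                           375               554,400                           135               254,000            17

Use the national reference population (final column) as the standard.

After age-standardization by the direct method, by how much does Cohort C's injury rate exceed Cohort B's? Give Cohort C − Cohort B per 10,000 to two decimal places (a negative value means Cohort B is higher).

-0.26

Age-specific rates per 10,000 for Cohort C: 27.56, 16.84, 6.76.
For Cohort B: 27.74, 17.69, 5.31.
Standard weights: 0.30, 0.53, 0.17.
Cohort C: 0.3000×27.56 + 0.5300×16.84 + 0.1700×6.76 = 18.3422 per 10,000.
Cohort B: 0.3000×27.74 + 0.5300×17.69 + 0.1700×5.31 = 18.6016 per 10,000.
Difference = 18.3422 − 18.6016 = -0.2594.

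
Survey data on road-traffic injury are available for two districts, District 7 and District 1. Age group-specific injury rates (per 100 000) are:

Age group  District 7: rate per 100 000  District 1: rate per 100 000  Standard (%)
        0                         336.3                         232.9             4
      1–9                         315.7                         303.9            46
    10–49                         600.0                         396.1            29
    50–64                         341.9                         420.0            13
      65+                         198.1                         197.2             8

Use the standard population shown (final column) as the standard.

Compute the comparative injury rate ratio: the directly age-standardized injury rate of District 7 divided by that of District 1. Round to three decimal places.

1.175

Standard weights: 0.04, 0.46, 0.29, 0.13, 0.08.
District 7: 0.0400×336.3 + 0.4600×315.7 + 0.2900×600.0 + 0.1300×341.9 + 0.0800×198.1 = 392.9690 per 100 000.
District 1: 0.0400×232.9 + 0.4600×303.9 + 0.2900×396.1 + 0.1300×420.0 + 0.0800×197.2 = 334.3550 per 100 000.
Ratio = 392.9690 ÷ 334.3550 = 1.17530.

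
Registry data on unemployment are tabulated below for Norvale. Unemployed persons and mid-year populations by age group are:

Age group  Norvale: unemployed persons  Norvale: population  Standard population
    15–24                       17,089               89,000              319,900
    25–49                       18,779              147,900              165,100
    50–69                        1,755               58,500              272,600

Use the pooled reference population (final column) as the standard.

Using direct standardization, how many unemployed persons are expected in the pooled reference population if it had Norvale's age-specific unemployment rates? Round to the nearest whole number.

Age-specific rates per 1,000 for Norvale: 192.011, 126.971, 30.000.
Expected unemployed persons = Σ (standard pop × age-specific rate ÷ 1,000)
= 319,900×192.011/1,000 + 165,100×126.971/1,000 + 272,600×30.000/1,000
= 61424.39 + 20962.90 + 8178.00 = 90565.29.

90565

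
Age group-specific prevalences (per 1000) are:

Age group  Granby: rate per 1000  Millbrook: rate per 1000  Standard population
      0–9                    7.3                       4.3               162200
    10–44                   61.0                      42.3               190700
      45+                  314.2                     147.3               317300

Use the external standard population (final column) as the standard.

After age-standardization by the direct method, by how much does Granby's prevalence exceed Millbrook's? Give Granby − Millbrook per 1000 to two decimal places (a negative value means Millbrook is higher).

85.06

Standard total = 670200; weights = 0.2420, 0.2845, 0.4734.
Granby: 0.2420×7.3 + 0.2845×61.0 + 0.4734×314.2 = 167.8789 per 1000.
Millbrook: 0.2420×4.3 + 0.2845×42.3 + 0.4734×147.3 = 82.8146 per 1000.
Difference = 167.8789 − 82.8146 = 85.0642.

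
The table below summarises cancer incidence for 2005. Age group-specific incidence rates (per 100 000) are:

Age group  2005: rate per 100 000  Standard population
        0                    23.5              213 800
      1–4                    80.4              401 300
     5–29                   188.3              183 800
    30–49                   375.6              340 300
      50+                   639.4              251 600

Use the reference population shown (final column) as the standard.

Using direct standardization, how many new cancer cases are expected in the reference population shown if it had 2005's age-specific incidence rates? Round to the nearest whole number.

Expected new cancer cases = Σ (standard pop × age-specific rate ÷ 100 000)
= 213 800×23.5/100 000 + 401 300×80.4/100 000 + 183 800×188.3/100 000 + 340 300×375.6/100 000 + 251 600×639.4/100 000
= 50.24 + 322.65 + 346.10 + 1278.17 + 1608.73 = 3605.88.

3606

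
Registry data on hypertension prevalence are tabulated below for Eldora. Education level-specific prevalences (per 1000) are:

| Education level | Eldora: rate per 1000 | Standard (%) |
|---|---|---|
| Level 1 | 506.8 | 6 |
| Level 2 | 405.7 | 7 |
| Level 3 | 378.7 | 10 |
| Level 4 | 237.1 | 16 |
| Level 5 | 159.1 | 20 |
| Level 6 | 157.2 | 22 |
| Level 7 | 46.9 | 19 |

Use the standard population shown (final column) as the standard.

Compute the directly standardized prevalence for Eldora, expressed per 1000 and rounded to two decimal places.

Standard weights: 0.06, 0.07, 0.10, 0.16, 0.20, 0.22, 0.19.
Standardized rate: 0.0600×506.8 + 0.0700×405.7 + 0.1000×378.7 + 0.1600×237.1 + 0.2000×159.1 + 0.2200×157.2 + 0.1900×46.9 = 209.9280 per 1000.

209.93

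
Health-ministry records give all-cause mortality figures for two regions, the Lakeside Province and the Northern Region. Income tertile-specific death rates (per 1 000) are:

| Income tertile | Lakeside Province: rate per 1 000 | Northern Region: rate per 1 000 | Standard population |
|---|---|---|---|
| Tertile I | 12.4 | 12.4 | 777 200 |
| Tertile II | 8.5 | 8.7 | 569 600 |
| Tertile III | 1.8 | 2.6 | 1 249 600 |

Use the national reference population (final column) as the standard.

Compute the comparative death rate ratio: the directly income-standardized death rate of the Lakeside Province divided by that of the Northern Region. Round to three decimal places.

Standard total = 2 596 400; weights = 0.2993, 0.2194, 0.4813.
The Lakeside Province: 0.2993×12.4 + 0.2194×8.5 + 0.4813×1.8 = 6.4428 per 1 000.
The Northern Region: 0.2993×12.4 + 0.2194×8.7 + 0.4813×2.6 = 6.8717 per 1 000.
Ratio = 6.4428 ÷ 6.8717 = 0.93758.

0.938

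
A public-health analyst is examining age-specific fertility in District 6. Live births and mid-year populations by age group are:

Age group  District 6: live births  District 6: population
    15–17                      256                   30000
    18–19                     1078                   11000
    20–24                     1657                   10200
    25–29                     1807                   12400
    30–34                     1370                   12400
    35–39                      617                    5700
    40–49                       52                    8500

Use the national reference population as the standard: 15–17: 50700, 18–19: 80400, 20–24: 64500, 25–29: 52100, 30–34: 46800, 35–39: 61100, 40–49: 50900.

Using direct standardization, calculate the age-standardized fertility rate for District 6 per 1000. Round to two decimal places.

Age-specific rates per 1000 for District 6: 8.533, 98.000, 162.451, 145.726, 110.484, 108.246, 6.118.
Standard total = 406500; weights = 0.1247, 0.1978, 0.1587, 0.1282, 0.1151, 0.1503, 0.1252.
Standardized rate: 0.1247×8.533 + 0.1978×98.000 + 0.1587×162.451 + 0.1282×145.726 + 0.1151×110.484 + 0.1503×108.246 + 0.1252×6.118 = 94.6570 per 1000.

94.66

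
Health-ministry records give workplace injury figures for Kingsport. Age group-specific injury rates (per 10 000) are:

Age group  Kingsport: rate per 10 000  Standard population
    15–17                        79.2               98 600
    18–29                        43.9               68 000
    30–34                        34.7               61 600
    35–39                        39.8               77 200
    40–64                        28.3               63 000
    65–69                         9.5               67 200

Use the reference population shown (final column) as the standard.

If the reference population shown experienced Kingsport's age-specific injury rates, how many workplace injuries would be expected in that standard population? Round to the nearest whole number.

1843

Expected workplace injuries = Σ (standard pop × age-specific rate ÷ 10 000)
= 98 600×79.2/10 000 + 68 000×43.9/10 000 + 61 600×34.7/10 000 + 77 200×39.8/10 000 + 63 000×28.3/10 000 + 67 200×9.5/10 000
= 780.91 + 298.52 + 213.75 + 307.26 + 178.29 + 63.84 = 1842.57.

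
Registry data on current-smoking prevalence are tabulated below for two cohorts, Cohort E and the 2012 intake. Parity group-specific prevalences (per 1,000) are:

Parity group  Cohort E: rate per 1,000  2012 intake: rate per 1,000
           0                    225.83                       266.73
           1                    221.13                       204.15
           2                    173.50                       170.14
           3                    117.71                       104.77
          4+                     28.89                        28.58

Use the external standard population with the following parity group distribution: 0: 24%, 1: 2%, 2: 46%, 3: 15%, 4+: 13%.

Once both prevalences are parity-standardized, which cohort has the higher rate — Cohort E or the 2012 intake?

Standard weights: 0.24, 0.02, 0.46, 0.15, 0.13.
Cohort E: 0.2400×225.83 + 0.0200×221.13 + 0.4600×173.50 + 0.1500×117.71 + 0.1300×28.89 = 159.8440 per 1,000.
The 2012 intake: 0.2400×266.73 + 0.0200×204.15 + 0.4600×170.14 + 0.1500×104.77 + 0.1300×28.58 = 165.7935 per 1,000.

2012 intake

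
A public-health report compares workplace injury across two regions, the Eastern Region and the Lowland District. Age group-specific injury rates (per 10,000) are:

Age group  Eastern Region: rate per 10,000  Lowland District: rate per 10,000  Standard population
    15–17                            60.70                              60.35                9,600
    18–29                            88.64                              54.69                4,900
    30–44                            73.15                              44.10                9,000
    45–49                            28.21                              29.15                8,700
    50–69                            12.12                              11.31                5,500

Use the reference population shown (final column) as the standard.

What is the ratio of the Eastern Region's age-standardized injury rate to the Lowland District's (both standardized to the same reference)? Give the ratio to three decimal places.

Standard total = 37,700; weights = 0.2546, 0.1300, 0.2387, 0.2308, 0.1459.
The Eastern Region: 0.2546×60.70 + 0.1300×88.64 + 0.2387×73.15 + 0.2308×28.21 + 0.1459×12.12 = 52.7186 per 10,000.
The Lowland District: 0.2546×60.35 + 0.1300×54.69 + 0.2387×44.10 + 0.2308×29.15 + 0.1459×11.31 = 41.3807 per 10,000.
Ratio = 52.7186 ÷ 41.3807 = 1.27399.

1.274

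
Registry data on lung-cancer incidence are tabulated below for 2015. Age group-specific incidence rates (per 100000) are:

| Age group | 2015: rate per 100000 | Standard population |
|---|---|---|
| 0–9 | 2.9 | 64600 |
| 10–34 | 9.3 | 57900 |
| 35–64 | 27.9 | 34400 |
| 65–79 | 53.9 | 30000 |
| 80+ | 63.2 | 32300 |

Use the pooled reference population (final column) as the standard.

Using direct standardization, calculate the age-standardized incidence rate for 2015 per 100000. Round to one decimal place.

24.4

Standard total = 219200; weights = 0.2947, 0.2641, 0.1569, 0.1369, 0.1474.
Standardized rate: 0.2947×2.9 + 0.2641×9.3 + 0.1569×27.9 + 0.1369×53.9 + 0.1474×63.2 = 24.3792 per 100000.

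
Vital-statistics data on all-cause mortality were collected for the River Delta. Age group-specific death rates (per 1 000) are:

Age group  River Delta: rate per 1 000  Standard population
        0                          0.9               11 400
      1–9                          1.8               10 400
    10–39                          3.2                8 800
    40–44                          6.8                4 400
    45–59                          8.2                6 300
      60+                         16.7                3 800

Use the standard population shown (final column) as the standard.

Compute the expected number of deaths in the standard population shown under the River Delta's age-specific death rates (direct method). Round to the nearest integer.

Expected deaths = Σ (standard pop × age-specific rate ÷ 1 000)
= 11 400×0.9/1 000 + 10 400×1.8/1 000 + 8 800×3.2/1 000 + 4 400×6.8/1 000 + 6 300×8.2/1 000 + 3 800×16.7/1 000
= 10.26 + 18.72 + 28.16 + 29.92 + 51.66 + 63.46 = 202.18.

202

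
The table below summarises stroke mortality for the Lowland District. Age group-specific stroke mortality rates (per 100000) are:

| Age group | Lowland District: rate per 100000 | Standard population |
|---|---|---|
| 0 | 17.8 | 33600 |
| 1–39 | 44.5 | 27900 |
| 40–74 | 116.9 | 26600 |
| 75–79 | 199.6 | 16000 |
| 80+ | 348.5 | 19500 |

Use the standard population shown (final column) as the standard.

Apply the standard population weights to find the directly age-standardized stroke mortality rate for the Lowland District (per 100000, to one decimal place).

Standard total = 123600; weights = 0.2718, 0.2257, 0.2152, 0.1294, 0.1578.
Standardized rate: 0.2718×17.8 + 0.2257×44.5 + 0.2152×116.9 + 0.1294×199.6 + 0.1578×348.5 = 120.8618 per 100000.

120.9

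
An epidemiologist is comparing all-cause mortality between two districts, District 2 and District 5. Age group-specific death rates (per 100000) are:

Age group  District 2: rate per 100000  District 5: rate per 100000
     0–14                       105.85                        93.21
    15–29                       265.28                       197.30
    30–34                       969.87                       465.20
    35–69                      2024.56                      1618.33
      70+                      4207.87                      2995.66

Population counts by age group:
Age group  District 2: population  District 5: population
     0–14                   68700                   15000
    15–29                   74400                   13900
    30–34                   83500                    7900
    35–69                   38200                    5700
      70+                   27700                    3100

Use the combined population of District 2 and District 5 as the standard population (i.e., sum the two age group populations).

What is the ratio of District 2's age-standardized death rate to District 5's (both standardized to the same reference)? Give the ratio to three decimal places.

1.469

Combined standard total = 338100; weights = 0.2476, 0.2612, 0.2703, 0.1298, 0.0911.
District 2: 0.2476×105.85 + 0.2612×265.28 + 0.2703×969.87 + 0.1298×2024.56 + 0.0911×4207.87 = 1003.8763 per 100000.
District 5: 0.2476×93.21 + 0.2612×197.30 + 0.2703×465.20 + 0.1298×1618.33 + 0.0911×2995.66 = 683.3882 per 100000.
Ratio = 1003.8763 ÷ 683.3882 = 1.46897.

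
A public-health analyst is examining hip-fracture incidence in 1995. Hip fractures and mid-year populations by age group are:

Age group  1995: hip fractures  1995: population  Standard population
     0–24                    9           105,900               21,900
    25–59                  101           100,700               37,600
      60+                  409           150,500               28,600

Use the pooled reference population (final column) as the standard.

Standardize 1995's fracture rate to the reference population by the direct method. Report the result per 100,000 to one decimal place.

133.1

Age-specific rates per 100,000 for 1995: 8.50, 100.30, 271.76.
Standard total = 88,100; weights = 0.2486, 0.4268, 0.3246.
Standardized rate: 0.2486×8.50 + 0.4268×100.30 + 0.3246×271.76 = 133.1405 per 100,000.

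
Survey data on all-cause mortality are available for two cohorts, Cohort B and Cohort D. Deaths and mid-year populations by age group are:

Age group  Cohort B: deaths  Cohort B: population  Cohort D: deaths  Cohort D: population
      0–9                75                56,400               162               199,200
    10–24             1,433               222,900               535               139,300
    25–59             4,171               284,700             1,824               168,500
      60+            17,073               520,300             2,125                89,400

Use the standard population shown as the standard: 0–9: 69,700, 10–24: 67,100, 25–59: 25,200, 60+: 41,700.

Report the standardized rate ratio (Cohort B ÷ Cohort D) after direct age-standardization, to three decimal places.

Age-specific rates per 100,000 for Cohort B: 132.98, 642.89, 1465.05, 3281.38.
For Cohort D: 81.33, 384.06, 1082.49, 2376.96.
Standard total = 203,700; weights = 0.3422, 0.3294, 0.1237, 0.2047.
Cohort B: 0.3422×132.98 + 0.3294×642.89 + 0.1237×1465.05 + 0.2047×3281.38 = 1110.2560 per 100,000.
Cohort D: 0.3422×81.33 + 0.3294×384.06 + 0.1237×1082.49 + 0.2047×2376.96 = 774.8500 per 100,000.
Ratio = 1110.2560 ÷ 774.8500 = 1.43287.

1.433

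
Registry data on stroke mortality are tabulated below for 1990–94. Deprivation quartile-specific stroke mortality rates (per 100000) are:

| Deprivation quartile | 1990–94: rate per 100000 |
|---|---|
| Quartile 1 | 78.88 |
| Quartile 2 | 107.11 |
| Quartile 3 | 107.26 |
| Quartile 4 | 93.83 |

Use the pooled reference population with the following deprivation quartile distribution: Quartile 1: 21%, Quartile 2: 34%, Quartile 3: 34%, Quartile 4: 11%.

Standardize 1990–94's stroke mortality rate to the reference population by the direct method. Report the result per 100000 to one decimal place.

Standard weights: 0.21, 0.34, 0.34, 0.11.
Standardized rate: 0.2100×78.88 + 0.3400×107.11 + 0.3400×107.26 + 0.1100×93.83 = 99.7719 per 100000.

99.8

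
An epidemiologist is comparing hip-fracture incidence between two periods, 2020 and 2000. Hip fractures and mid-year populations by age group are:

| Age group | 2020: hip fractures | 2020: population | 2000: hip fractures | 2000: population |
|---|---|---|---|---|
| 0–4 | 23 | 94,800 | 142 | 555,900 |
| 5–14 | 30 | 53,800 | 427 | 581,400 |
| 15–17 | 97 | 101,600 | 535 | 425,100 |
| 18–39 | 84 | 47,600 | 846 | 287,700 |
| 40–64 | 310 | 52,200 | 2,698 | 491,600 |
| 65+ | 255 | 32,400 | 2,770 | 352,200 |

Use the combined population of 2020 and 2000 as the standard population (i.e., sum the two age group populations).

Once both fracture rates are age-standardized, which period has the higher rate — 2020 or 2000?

Age-specific rates per 100,000 for 2020: 24.26, 55.76, 95.47, 176.47, 593.87, 787.04.
For 2000: 25.54, 73.44, 125.85, 294.06, 548.82, 786.48.
Combined standard total = 3,076,300; weights = 0.2115, 0.2065, 0.1712, 0.1090, 0.1768, 0.1250.
2020: 0.2115×24.26 + 0.2065×55.76 + 0.1712×95.47 + 0.1090×176.47 + 0.1768×593.87 + 0.1250×787.04 = 255.6005 per 100,000.
2000: 0.2115×25.54 + 0.2065×73.44 + 0.1712×125.85 + 0.1090×294.06 + 0.1768×548.82 + 0.1250×786.48 = 269.5079 per 100,000.

2000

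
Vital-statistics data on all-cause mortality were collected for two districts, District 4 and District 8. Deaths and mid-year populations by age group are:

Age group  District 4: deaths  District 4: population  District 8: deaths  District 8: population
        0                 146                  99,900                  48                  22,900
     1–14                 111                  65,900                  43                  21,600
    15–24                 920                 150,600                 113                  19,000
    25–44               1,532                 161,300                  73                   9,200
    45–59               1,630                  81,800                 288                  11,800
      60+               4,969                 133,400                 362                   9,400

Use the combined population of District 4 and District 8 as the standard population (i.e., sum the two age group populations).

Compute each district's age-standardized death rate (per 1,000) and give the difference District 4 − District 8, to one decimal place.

-0.5

Age-specific rates per 1,000 for District 4: 1.461, 1.684, 6.109, 9.498, 19.927, 37.249.
For District 8: 2.096, 1.991, 5.947, 7.935, 24.407, 38.511.
Combined standard total = 786,800; weights = 0.1561, 0.1112, 0.2156, 0.2167, 0.1190, 0.1815.
District 4: 0.1561×1.461 + 0.1112×1.684 + 0.2156×6.109 + 0.2167×9.498 + 0.1190×19.927 + 0.1815×37.249 = 12.9214 per 1,000.
District 8: 0.1561×2.096 + 0.1112×1.991 + 0.2156×5.947 + 0.2167×7.935 + 0.1190×24.407 + 0.1815×38.511 = 13.4430 per 1,000.
Difference = 12.9214 − 13.4430 = -0.5216.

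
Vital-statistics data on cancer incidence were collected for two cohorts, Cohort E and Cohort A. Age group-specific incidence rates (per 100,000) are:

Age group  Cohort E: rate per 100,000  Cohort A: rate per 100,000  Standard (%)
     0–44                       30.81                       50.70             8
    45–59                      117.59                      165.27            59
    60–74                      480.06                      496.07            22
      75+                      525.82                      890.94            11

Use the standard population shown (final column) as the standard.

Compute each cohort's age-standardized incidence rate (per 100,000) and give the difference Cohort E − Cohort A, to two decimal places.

-73.41

Standard weights: 0.08, 0.59, 0.22, 0.11.
Cohort E: 0.0800×30.81 + 0.5900×117.59 + 0.2200×480.06 + 0.1100×525.82 = 235.2963 per 100,000.
Cohort A: 0.0800×50.70 + 0.5900×165.27 + 0.2200×496.07 + 0.1100×890.94 = 308.7041 per 100,000.
Difference = 235.2963 − 308.7041 = -73.4078.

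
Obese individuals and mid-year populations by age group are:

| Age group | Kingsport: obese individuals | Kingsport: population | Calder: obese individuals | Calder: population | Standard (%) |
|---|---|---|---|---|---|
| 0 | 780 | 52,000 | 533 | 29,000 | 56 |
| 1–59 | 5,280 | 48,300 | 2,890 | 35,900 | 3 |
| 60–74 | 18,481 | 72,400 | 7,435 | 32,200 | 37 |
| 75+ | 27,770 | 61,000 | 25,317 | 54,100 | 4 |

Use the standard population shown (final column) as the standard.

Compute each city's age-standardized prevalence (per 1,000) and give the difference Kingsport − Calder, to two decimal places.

7.48

Age-specific rates per 1,000 for Kingsport: 15.000, 109.317, 255.262, 455.246.
For Calder: 18.379, 80.501, 230.901, 467.967.
Standard weights: 0.56, 0.03, 0.37, 0.04.
Kingsport: 0.5600×15.000 + 0.0300×109.317 + 0.3700×255.262 + 0.0400×455.246 = 124.3364 per 1,000.
Calder: 0.5600×18.379 + 0.0300×80.501 + 0.3700×230.901 + 0.0400×467.967 = 116.8594 per 1,000.
Difference = 124.3364 − 116.8594 = 7.4771.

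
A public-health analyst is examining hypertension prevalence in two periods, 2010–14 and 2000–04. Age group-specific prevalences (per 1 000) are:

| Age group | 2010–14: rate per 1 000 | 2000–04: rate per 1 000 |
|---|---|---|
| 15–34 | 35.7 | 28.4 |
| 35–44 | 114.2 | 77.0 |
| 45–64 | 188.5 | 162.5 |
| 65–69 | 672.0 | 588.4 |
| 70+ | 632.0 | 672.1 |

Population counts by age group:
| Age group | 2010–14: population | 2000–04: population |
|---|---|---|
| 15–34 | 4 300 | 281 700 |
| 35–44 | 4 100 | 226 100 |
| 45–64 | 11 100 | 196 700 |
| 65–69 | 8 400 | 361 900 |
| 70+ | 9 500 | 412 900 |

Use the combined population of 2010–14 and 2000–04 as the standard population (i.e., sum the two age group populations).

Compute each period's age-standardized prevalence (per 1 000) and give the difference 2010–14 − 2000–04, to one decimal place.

Combined standard total = 1 516 700; weights = 0.1886, 0.1518, 0.1370, 0.2441, 0.2785.
2010–14: 0.1886×35.7 + 0.1518×114.2 + 0.1370×188.5 + 0.2441×672.0 + 0.2785×632.0 = 389.9702 per 1 000.
2000–04: 0.1886×28.4 + 0.1518×77.0 + 0.1370×162.5 + 0.2441×588.4 + 0.2785×672.1 = 370.1423 per 1 000.
Difference = 389.9702 − 370.1423 = 19.8278.

19.8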